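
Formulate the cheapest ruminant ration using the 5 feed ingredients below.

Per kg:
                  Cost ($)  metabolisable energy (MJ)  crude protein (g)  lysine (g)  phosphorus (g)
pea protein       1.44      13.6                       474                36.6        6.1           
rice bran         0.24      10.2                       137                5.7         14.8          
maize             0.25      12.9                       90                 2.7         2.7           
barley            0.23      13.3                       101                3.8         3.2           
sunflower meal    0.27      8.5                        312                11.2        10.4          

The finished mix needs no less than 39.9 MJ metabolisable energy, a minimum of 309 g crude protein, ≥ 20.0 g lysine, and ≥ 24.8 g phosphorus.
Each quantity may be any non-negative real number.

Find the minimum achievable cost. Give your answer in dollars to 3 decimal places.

$0.828

Let x1 = kg of pea protein, x2 = kg of rice bran, x3 = kg of maize, x4 = kg of barley, x5 = kg of sunflower meal.
Minimize 1.44x1 + 0.24x2 + 0.25x3 + 0.23x4 + 0.27x5 with:
  13.6x1 + 10.2x2 + 12.9x3 + 13.3x4 + 8.5x5 ≥ 39.9   (metabolisable energy)
  474x1 + 137x2 + 90x3 + 101x4 + 312x5 ≥ 309   (crude protein)
  36.6x1 + 5.7x2 + 2.7x3 + 3.8x4 + 11.2x5 ≥ 20   (lysine)
  6.1x1 + 14.8x2 + 2.7x3 + 3.2x4 + 10.4x5 ≥ 24.8   (phosphorus)
  x1, x2, x3, x4, x5 ≥ 0.
The optimal basis is {rice bran, barley, sunflower meal}; pea protein, maize drop out. There the metabolisable energy, lysine, phosphorus constraints are tight.
That vertex is x2 = 0.7231, x4 = 1.966, x5 = 0.7508.
Total cost: 0.24·0.7231 + 0.23·1.966 + 0.27·0.7508 = 0.82844.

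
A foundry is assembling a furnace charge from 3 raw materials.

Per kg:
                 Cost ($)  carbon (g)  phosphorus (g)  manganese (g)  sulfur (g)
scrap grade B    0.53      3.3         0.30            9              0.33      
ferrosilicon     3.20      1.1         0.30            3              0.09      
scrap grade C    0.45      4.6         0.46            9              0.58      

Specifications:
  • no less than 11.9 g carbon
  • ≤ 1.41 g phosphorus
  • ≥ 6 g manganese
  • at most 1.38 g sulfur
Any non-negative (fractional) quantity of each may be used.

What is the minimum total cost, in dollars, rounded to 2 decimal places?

$1.45

Set it up as a linear program. Let x1 = kg of scrap grade B, x2 = kg of ferrosilicon, x3 = kg of scrap grade C.
Minimise 0.53x1 + 3.2x2 + 0.45x3 with:
  3.3x1 + 1.1x2 + 4.6x3 ≥ 11.9   (carbon)
  0.3x1 + 0.3x2 + 0.46x3 ≤ 1.41   (phosphorus)
  9x1 + 3x2 + 9x3 ≥ 6   (manganese)
  0.33x1 + 0.09x2 + 0.58x3 ≤ 1.38   (sulfur)
  x1, x2, x3 ≥ 0.
The cheapest feasible vertex uses only scrap grade B, scrap grade C; ferrosilicon is not used. Binding constraints: carbon and sulfur.
Solving gives x1 = 1.399, x3 = 1.583.
Cost = 0.53·1.399 + 0.45·1.583 = 1.4538.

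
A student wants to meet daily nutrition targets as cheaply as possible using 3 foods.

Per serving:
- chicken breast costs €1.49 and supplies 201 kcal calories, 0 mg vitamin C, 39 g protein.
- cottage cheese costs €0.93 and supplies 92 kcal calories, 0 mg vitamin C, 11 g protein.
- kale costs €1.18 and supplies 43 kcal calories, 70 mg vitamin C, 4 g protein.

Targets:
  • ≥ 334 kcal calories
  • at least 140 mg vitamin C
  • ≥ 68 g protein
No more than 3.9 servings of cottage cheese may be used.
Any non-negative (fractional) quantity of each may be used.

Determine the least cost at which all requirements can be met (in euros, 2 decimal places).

€4.65

Let x1 = servings of chicken breast, x2 = servings of cottage cheese, x3 = servings of kale.
Minimise 1.49x1 + 0.93x2 + 1.18x3 s.t.:
  201x1 + 92x2 + 43x3 ≥ 334   (calories)
  70x3 ≥ 140   (vitamin C)
  39x1 + 11x2 + 4x3 ≥ 68   (protein)
  x2 ≤ 3.9
  x1, x2, x3 ≥ 0.
The optimal basis is {chicken breast, kale}; cottage cheese drops out. There the vitamin C and protein constraints are tight.
That vertex is x1 = 1.538, x3 = 2.
Cost = 1.49·1.538 + 1.18·2 = 4.6516.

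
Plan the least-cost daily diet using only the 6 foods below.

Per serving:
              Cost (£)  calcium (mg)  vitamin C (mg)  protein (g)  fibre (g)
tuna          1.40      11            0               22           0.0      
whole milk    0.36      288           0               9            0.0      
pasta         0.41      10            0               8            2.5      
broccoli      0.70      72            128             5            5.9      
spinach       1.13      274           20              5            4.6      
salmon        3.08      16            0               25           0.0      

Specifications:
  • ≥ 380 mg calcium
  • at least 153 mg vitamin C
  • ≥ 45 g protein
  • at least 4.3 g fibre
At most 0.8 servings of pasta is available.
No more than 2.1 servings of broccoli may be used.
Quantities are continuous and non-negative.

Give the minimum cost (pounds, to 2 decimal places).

£2.40

Let x1 = servings of tuna, x2 = servings of whole milk, x3 = servings of pasta, x4 = servings of broccoli, x5 = servings of spinach, x6 = servings of salmon.
Minimize 1.4x1 + 0.36x2 + 0.41x3 + 0.7x4 + 1.13x5 + 3.08x6 with:
  11x1 + 288x2 + 10x3 + 72x4 + 274x5 + 16x6 ≥ 380   (calcium)
  128x4 + 20x5 ≥ 153   (vitamin C)
  22x1 + 9x2 + 8x3 + 5x4 + 5x5 + 25x6 ≥ 45   (protein)
  2.5x3 + 5.9x4 + 4.6x5 ≥ 4.3   (fibre)
  x3 ≤ 0.8
  x4 ≤ 2.1
  x1, x2, x3, x4, x5, x6 ≥ 0.
The minimum-cost mix takes nothing from tuna, pasta, spinach, salmon — only whole milk, broccoli. The vitamin C and protein requirements are met with equality.
So whole milk = 4.336 servings, broccoli = 1.195 servings.
Cost = 0.36·4.336 + 0.7·1.195 = 2.3975.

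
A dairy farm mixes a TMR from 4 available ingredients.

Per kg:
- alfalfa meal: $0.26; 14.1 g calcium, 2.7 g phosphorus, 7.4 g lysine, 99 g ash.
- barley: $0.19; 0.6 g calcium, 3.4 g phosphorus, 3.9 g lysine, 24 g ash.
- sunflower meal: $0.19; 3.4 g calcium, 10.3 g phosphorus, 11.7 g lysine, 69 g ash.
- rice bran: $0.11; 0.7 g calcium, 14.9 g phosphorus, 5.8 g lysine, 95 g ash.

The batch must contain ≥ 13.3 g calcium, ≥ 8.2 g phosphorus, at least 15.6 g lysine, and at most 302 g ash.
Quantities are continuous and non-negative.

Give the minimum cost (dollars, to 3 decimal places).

$0.356

Let x1 = kg of alfalfa meal, x2 = kg of barley, x3 = kg of sunflower meal, x4 = kg of rice bran.
min 0.26x1 + 0.19x2 + 0.19x3 + 0.11x4 s.t.:
  14.1x1 + 0.6x2 + 3.4x3 + 0.7x4 ≥ 13.3   (calcium)
  2.7x1 + 3.4x2 + 10.3x3 + 14.9x4 ≥ 8.2   (phosphorus)
  7.4x1 + 3.9x2 + 11.7x3 + 5.8x4 ≥ 15.6   (lysine)
  99x1 + 24x2 + 69x3 + 95x4 ≤ 302   (ash)
  x1, x2, x3, x4 ≥ 0.
The minimum-cost mix takes nothing from barley, rice bran — only alfalfa meal, sunflower meal. The calcium and lysine requirements are met with equality.
That vertex is x1 = 0.7336, x3 = 0.8693.
Objective = 0.26·0.7336 + 0.19·0.8693 = 0.35590.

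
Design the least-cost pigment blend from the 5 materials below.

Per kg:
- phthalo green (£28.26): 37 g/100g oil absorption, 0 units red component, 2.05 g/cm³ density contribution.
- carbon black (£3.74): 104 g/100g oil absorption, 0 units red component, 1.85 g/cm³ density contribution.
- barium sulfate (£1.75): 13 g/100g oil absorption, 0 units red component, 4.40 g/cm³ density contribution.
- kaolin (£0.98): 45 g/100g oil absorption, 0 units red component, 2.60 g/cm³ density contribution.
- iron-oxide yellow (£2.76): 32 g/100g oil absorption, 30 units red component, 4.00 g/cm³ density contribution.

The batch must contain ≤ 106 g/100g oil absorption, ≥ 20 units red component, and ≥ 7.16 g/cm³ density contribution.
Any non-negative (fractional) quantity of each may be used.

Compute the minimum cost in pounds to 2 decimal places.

This is a linear program. Let x1 = kg of phthalo green, x2 = kg of carbon black, x3 = kg of barium sulfate, x4 = kg of kaolin, x5 = kg of iron-oxide yellow.
min 28.26x1 + 3.74x2 + 1.75x3 + 0.98x4 + 2.76x5 s.t.:
  37x1 + 104x2 + 13x3 + 45x4 + 32x5 ≤ 106   (oil absorption)
  30x5 ≥ 20   (red component)
  2.05x1 + 1.85x2 + 4.4x3 + 2.6x4 + 4x5 ≥ 7.16   (density contribution)
  x1, x2, x3, x4, x5 ≥ 0.
At the optimum only kaolin, iron-oxide yellow are positive (phthalo green, carbon black, barium sulfate = 0). Binding constraints: red component and density contribution.
That vertex is x4 = 1.728, x5 = 0.6667.
Hence cost = 0.98·1.728 + 2.76·0.6667 = £3.5335.

£3.53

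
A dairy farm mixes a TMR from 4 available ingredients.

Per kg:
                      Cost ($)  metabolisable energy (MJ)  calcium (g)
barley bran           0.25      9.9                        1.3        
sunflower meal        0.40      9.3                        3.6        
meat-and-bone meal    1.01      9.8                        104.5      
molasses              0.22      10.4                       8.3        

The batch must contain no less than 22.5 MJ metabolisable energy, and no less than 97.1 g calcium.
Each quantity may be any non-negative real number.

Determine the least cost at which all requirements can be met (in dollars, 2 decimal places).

This is a linear program. Let x1 = kg of barley bran, x2 = kg of sunflower meal, x3 = kg of meat-and-bone meal, x4 = kg of molasses.
Minimize 0.25x1 + 0.4x2 + 1.01x3 + 0.22x4 with:
  9.9x1 + 9.3x2 + 9.8x3 + 10.4x4 ≥ 22.5   (metabolisable energy)
  1.3x1 + 3.6x2 + 104.5x3 + 8.3x4 ≥ 97.1   (calcium)
  x1, x2, x3, x4 ≥ 0.
The cheapest feasible vertex uses only meat-and-bone meal, molasses; barley bran, sunflower meal are not used. There the metabolisable energy and calcium constraints are tight.
That vertex is x3 = 0.8186, x4 = 1.392.
Hence cost = 1.01·0.8186 + 0.22·1.392 = $1.1330.

$1.13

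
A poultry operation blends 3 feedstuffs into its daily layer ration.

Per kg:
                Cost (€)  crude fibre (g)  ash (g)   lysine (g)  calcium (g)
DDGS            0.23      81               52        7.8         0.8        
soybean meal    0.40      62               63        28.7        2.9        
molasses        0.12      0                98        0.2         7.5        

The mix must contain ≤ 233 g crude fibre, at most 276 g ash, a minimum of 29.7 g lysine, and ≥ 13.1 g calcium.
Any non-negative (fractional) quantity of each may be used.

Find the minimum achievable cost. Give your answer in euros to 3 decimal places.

Treat it as an LP. Let x1 = kg of DDGS, x2 = kg of soybean meal, x3 = kg of molasses.
min 0.23x1 + 0.4x2 + 0.12x3 subject to:
  81x1 + 62x2 ≤ 233   (crude fibre)
  52x1 + 63x2 + 98x3 ≤ 276   (ash)
  7.8x1 + 28.7x2 + 0.2x3 ≥ 29.7   (lysine)
  0.8x1 + 2.9x2 + 7.5x3 ≥ 13.1   (calcium)
  x1, x2, x3 ≥ 0.
The optimal basis is {soybean meal, molasses}; DDGS drops out. Binding constraints: lysine and calcium.
Optimal quantities: soybean meal = 1.025 kg, molasses = 1.35 kg.
Hence cost = 0.4·1.025 + 0.12·1.35 = €0.57200.

€0.572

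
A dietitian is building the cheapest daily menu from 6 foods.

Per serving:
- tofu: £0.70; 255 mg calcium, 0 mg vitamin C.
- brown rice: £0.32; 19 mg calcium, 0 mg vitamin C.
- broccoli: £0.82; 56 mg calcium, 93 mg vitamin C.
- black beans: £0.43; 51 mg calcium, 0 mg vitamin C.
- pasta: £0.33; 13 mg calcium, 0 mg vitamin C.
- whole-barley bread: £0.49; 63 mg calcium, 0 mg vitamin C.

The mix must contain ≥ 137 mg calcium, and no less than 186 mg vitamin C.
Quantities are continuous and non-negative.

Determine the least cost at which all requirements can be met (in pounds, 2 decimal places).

£1.71

Set it up as a linear program. Let x1 = servings of tofu, x2 = servings of brown rice, x3 = servings of broccoli, x4 = servings of black beans, x5 = servings of pasta, x6 = servings of whole-barley bread.
min 0.7x1 + 0.32x2 + 0.82x3 + 0.43x4 + 0.33x5 + 0.49x6 s.t.:
  255x1 + 19x2 + 56x3 + 51x4 + 13x5 + 63x6 ≥ 137   (calcium)
  93x3 ≥ 186   (vitamin C)
  x1, x2, x3, x4, x5, x6 ≥ 0.
The optimal basis is {tofu, broccoli}; brown rice, black beans, pasta, whole-barley bread drop out. There the calcium and vitamin C constraints are tight.
So tofu = 0.09804 servings, broccoli = 2 servings.
Objective = 0.7·0.09804 + 0.82·2 = 1.7086.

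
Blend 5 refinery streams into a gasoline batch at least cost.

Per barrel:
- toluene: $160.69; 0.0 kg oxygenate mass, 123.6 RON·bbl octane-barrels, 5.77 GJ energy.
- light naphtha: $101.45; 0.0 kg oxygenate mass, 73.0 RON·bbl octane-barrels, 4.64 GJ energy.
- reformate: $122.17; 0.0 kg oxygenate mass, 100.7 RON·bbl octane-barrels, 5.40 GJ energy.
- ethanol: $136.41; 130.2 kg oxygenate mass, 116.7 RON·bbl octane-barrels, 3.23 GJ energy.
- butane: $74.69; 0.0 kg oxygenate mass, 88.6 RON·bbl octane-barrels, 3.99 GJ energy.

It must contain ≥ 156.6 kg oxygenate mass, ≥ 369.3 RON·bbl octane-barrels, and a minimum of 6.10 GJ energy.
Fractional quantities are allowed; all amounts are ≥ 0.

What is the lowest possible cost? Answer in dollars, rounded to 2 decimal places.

This is a linear program. Let x1 = barrels of toluene, x2 = barrels of light naphtha, x3 = barrels of reformate, x4 = barrels of ethanol, x5 = barrels of butane.
min 160.69x1 + 101.45x2 + 122.17x3 + 136.41x4 + 74.69x5 s.t.:
  130.2x4 ≥ 156.6   (oxygenate mass)
  123.6x1 + 73x2 + 100.7x3 + 116.7x4 + 88.6x5 ≥ 369.3   (octane-barrels)
  5.77x1 + 4.64x2 + 5.4x3 + 3.23x4 + 3.99x5 ≥ 6.1   (energy)
  x1, x2, x3, x4, x5 ≥ 0.
The minimum-cost mix takes nothing from toluene, light naphtha, reformate — only ethanol, butane. There the oxygenate mass and octane-barrels constraints are tight.
Optimal quantities: ethanol = 1.20276 barrels, butane = 2.58394 barrels.
Objective = 136.41·1.20276 + 74.69·2.58394 = 357.0630.

$357.06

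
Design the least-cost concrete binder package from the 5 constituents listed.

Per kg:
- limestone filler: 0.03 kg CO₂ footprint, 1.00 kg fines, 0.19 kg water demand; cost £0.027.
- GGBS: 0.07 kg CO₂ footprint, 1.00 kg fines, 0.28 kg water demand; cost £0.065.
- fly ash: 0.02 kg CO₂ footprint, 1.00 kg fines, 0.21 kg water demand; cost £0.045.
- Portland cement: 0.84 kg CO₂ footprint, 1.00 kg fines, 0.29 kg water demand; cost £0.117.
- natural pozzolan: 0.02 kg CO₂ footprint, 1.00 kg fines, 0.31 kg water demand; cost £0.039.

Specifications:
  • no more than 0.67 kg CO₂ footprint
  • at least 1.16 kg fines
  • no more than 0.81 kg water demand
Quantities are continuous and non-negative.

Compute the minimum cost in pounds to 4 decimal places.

£0.0313

This is a linear program. Let x1 = kg of limestone filler, x2 = kg of GGBS, x3 = kg of fly ash, x4 = kg of Portland cement, x5 = kg of natural pozzolan.
Minimize 0.027x1 + 0.065x2 + 0.045x3 + 0.117x4 + 0.039x5 subject to:
  0.03x1 + 0.07x2 + 0.02x3 + 0.84x4 + 0.02x5 ≤ 0.67   (CO₂ footprint)
  1x1 + 1x2 + 1x3 + 1x4 + 1x5 ≥ 1.16   (fines)
  0.19x1 + 0.28x2 + 0.21x3 + 0.29x4 + 0.31x5 ≤ 0.81   (water demand)
  x1, x2, x3, x4, x5 ≥ 0.
The minimum-cost mix takes nothing from GGBS, fly ash, Portland cement, natural pozzolan — only limestone filler. There the fines constraint is tight.
So limestone filler = 1.16 kg.
Objective = 0.027·1.16 = 0.031320.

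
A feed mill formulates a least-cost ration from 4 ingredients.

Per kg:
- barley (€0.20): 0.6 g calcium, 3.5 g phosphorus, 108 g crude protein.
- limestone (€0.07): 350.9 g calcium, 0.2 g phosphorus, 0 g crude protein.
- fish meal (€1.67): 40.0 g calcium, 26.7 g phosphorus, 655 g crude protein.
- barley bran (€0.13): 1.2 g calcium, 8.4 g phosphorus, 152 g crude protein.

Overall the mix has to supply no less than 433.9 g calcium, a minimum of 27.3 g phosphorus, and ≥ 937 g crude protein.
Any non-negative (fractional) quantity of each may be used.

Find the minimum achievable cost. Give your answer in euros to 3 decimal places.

Set it up as a linear program. Let x1 = kg of barley, x2 = kg of limestone, x3 = kg of fish meal, x4 = kg of barley bran.
min 0.2x1 + 0.07x2 + 1.67x3 + 0.13x4 s.t.:
  0.6x1 + 350.9x2 + 40x3 + 1.2x4 ≥ 433.9   (calcium)
  3.5x1 + 0.2x2 + 26.7x3 + 8.4x4 ≥ 27.3   (phosphorus)
  108x1 + 655x3 + 152x4 ≥ 937   (crude protein)
  x1, x2, x3, x4 ≥ 0.
The cheapest feasible vertex uses only limestone, barley bran; barley, fish meal are not used. The calcium and crude protein requirements are met with equality.
Solving gives x2 = 1.215, x4 = 6.164.
Hence cost = 0.07·1.215 + 0.13·6.164 = €0.88637.

€0.886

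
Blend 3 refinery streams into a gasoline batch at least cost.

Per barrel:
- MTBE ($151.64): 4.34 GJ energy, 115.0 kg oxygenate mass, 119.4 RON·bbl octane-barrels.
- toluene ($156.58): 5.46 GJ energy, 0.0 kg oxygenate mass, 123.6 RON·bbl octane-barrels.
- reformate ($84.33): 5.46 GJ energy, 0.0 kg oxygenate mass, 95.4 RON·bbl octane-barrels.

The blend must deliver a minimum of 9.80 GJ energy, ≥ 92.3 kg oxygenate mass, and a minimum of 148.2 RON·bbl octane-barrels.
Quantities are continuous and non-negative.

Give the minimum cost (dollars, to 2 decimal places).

Let x1 = barrels of MTBE, x2 = barrels of toluene, x3 = barrels of reformate.
min 151.64x1 + 156.58x2 + 84.33x3 subject to:
  4.34x1 + 5.46x2 + 5.46x3 ≥ 9.8   (energy)
  115x1 ≥ 92.3   (oxygenate mass)
  119.4x1 + 123.6x2 + 95.4x3 ≥ 148.2   (octane-barrels)
  x1, x2, x3 ≥ 0.
The cheapest feasible vertex uses only MTBE, reformate; toluene is not used. Binding constraints: energy and oxygenate mass.
Solving gives x1 = 0.80261, x3 = 1.1569.
Total cost: 151.64·0.80261 + 84.33·1.1569 = 219.2692.

$219.27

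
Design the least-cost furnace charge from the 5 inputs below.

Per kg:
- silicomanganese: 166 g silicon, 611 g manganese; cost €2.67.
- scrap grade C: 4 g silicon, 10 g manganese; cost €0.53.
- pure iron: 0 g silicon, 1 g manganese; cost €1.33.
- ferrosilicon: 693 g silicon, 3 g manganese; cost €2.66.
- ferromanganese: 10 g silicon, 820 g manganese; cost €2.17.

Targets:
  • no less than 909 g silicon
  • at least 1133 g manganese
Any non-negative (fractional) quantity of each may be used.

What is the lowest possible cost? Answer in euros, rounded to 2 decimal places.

€6.42

This is a linear program. Let x1 = kg of silicomanganese, x2 = kg of scrap grade C, x3 = kg of pure iron, x4 = kg of ferrosilicon, x5 = kg of ferromanganese.
min 2.67x1 + 0.53x2 + 1.33x3 + 2.66x4 + 2.17x5 s.t.:
  166x1 + 4x2 + 693x4 + 10x5 ≥ 909   (silicon)
  611x1 + 10x2 + 1x3 + 3x4 + 820x5 ≥ 1133   (manganese)
  x1, x2, x3, x4, x5 ≥ 0.
At the optimum only ferrosilicon, ferromanganese are positive (silicomanganese, scrap grade C, pure iron = 0). The silicon and manganese requirements are met with equality.
So ferrosilicon = 1.292 kg, ferromanganese = 1.377 kg.
Objective = 2.66·1.292 + 2.17·1.377 = 6.4248.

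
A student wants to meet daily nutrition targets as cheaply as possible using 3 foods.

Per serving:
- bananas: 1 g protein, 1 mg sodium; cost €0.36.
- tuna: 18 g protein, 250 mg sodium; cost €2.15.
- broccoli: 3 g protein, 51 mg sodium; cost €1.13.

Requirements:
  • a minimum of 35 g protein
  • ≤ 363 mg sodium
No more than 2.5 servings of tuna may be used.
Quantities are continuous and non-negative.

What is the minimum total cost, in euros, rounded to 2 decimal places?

€6.48

Treat it as an LP. Let x1 = servings of bananas, x2 = servings of tuna, x3 = servings of broccoli.
Minimize 0.36x1 + 2.15x2 + 1.13x3 subject to:
  1x1 + 18x2 + 3x3 ≥ 35   (protein)
  1x1 + 250x2 + 51x3 ≤ 363   (sodium)
  x2 ≤ 2.5
  x1, x2, x3 ≥ 0.
The optimal basis is {bananas, tuna}; broccoli drops out. The protein and sodium requirements are met with equality.
Solving gives x1 = 9.552, x2 = 1.414.
Objective = 0.36·9.552 + 2.15·1.414 = 6.4788.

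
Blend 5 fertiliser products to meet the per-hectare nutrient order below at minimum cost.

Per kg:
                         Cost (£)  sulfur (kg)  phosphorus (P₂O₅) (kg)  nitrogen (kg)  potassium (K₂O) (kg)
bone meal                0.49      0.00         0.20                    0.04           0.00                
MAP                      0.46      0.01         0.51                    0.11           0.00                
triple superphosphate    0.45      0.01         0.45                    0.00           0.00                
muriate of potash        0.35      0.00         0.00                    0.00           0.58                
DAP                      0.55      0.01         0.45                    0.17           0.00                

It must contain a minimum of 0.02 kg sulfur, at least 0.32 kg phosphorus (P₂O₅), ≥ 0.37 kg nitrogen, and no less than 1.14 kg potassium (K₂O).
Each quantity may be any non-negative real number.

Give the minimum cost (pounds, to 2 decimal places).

£1.88

Treat it as an LP. Let x1 = kg of bone meal, x2 = kg of MAP, x3 = kg of triple superphosphate, x4 = kg of muriate of potash, x5 = kg of DAP.
min 0.49x1 + 0.46x2 + 0.45x3 + 0.35x4 + 0.55x5 s.t.:
  0.01x2 + 0.01x3 + 0.01x5 ≥ 0.02   (sulfur)
  0.2x1 + 0.51x2 + 0.45x3 + 0.45x5 ≥ 0.32   (phosphorus (P₂O₅))
  0.04x1 + 0.11x2 + 0.17x5 ≥ 0.37   (nitrogen)
  0.58x4 ≥ 1.14   (potassium (K₂O))
  x1, x2, x3, x4, x5 ≥ 0.
The optimal basis is {muriate of potash, DAP}; bone meal, MAP, triple superphosphate drop out. There the nitrogen and potassium (K₂O) constraints are tight.
Solving gives x4 = 1.966, x5 = 2.176.
Objective = 0.35·1.966 + 0.55·2.176 = 1.8849.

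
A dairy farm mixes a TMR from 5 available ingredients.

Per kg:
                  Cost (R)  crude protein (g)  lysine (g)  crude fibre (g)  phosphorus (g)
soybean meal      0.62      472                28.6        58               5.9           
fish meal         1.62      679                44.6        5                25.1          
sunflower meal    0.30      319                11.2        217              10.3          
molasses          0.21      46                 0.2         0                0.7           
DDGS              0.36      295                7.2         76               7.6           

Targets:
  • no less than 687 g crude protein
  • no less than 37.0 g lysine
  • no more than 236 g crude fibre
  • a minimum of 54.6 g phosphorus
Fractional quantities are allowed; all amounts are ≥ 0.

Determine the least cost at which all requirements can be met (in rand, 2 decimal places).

R3.13

Let x1 = kg of soybean meal, x2 = kg of fish meal, x3 = kg of sunflower meal, x4 = kg of molasses, x5 = kg of DDGS.
min 0.62x1 + 1.62x2 + 0.3x3 + 0.21x4 + 0.36x5 with:
  472x1 + 679x2 + 319x3 + 46x4 + 295x5 ≥ 687   (crude protein)
  28.6x1 + 44.6x2 + 11.2x3 + 0.2x4 + 7.2x5 ≥ 37   (lysine)
  58x1 + 5x2 + 217x3 + 76x5 ≤ 236   (crude fibre)
  5.9x1 + 25.1x2 + 10.3x3 + 0.7x4 + 7.6x5 ≥ 54.6   (phosphorus)
  x1, x2, x3, x4, x5 ≥ 0.
The cheapest feasible vertex uses only fish meal, DDGS; soybean meal, sunflower meal, molasses are not used. Binding constraints: crude fibre and phosphorus.
Optimal quantities: fish meal = 1.26 kg, DDGS = 3.022 kg.
Hence cost = 1.62·1.26 + 0.36·3.022 = R3.1291.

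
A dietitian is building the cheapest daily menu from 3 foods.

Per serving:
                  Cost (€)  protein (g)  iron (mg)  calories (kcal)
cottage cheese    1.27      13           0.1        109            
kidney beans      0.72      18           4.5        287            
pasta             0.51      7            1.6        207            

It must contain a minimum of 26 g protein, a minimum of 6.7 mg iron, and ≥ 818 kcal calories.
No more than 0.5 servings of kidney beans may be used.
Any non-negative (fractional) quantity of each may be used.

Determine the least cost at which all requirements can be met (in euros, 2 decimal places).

Let x1 = servings of cottage cheese, x2 = servings of kidney beans, x3 = servings of pasta.
Minimize 1.27x1 + 0.72x2 + 0.51x3 with:
  13x1 + 18x2 + 7x3 ≥ 26   (protein)
  0.1x1 + 4.5x2 + 1.6x3 ≥ 6.7   (iron)
  109x1 + 287x2 + 207x3 ≥ 818   (calories)
  x2 ≤ 0.5
  x1, x2, x3 ≥ 0.
At the optimum only kidney beans, pasta are positive (cottage cheese = 0). There the iron and calories constraints are tight.
So kidney beans = 0.1654 servings, pasta = 3.722 servings.
Total cost: 0.72·0.1654 + 0.51·3.722 = 2.0173.

€2.02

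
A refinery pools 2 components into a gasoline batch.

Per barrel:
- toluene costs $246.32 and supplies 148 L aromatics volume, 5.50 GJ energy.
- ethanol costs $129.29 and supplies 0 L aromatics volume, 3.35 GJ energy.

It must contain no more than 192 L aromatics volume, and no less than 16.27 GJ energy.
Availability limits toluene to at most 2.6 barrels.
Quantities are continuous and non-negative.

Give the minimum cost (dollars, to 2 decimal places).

This is a linear program. Let x1 = barrels of toluene, x2 = barrels of ethanol.
min 246.32x1 + 129.29x2 s.t.:
  148x1 ≤ 192   (aromatics volume)
  5.5x1 + 3.35x2 ≥ 16.27   (energy)
  x1 ≤ 2.6
  x1, x2 ≥ 0.
At the optimum only ethanol is positive (toluene = 0). Binding constraint: energy.
That vertex is x2 = 4.8567.
Objective = 129.29·4.8567 = 627.9227.

$627.92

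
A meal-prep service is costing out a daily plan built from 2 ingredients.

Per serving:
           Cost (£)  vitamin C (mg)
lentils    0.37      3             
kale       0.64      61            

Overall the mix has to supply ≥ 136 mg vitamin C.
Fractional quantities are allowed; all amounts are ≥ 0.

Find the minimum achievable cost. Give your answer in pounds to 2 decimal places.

£1.43

Let x1 = servings of lentils, x2 = servings of kale.
min 0.37x1 + 0.64x2 subject to:
  3x1 + 61x2 ≥ 136   (vitamin C)
  x1, x2 ≥ 0.
At the optimum only kale is positive (lentils = 0). There the vitamin C constraint is tight.
Solving gives x2 = 2.23.
Hence cost = 0.64·2.23 = £1.4272.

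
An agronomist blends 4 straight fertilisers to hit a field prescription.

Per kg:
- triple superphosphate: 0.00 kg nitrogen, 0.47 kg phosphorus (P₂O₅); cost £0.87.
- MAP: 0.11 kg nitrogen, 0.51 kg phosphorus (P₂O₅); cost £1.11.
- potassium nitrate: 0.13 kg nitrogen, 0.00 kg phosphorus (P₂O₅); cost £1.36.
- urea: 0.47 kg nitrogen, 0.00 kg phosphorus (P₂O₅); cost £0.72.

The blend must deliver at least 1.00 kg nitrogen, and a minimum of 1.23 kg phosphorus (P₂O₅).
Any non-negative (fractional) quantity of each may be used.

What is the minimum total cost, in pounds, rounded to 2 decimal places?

£3.80

Let x1 = kg of triple superphosphate, x2 = kg of MAP, x3 = kg of potassium nitrate, x4 = kg of urea.
Minimize 0.87x1 + 1.11x2 + 1.36x3 + 0.72x4 with:
  0.11x2 + 0.13x3 + 0.47x4 ≥ 1   (nitrogen)
  0.47x1 + 0.51x2 ≥ 1.23   (phosphorus (P₂O₅))
  x1, x2, x3, x4 ≥ 0.
At the optimum only MAP, urea are positive (triple superphosphate, potassium nitrate = 0). The nitrogen and phosphorus (P₂O₅) requirements are met with equality.
So MAP = 2.412 kg, urea = 1.563 kg.
Cost = 1.11·2.412 + 0.72·1.563 = 3.8027.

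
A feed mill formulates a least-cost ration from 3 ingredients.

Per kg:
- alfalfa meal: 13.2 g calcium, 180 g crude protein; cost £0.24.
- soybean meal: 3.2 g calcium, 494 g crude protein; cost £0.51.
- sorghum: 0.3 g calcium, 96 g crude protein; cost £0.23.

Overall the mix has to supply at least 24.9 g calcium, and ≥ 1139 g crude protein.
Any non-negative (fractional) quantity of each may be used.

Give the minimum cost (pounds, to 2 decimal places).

£1.25

Treat it as an LP. Let x1 = kg of alfalfa meal, x2 = kg of soybean meal, x3 = kg of sorghum.
Minimize 0.24x1 + 0.51x2 + 0.23x3 s.t.:
  13.2x1 + 3.2x2 + 0.3x3 ≥ 24.9   (calcium)
  180x1 + 494x2 + 96x3 ≥ 1139   (crude protein)
  x1, x2, x3 ≥ 0.
At the optimum only alfalfa meal, soybean meal are positive (sorghum = 0). Binding constraints: calcium and crude protein.
So alfalfa meal = 1.456 kg, soybean meal = 1.775 kg.
Hence cost = 0.24·1.456 + 0.51·1.775 = £1.2547.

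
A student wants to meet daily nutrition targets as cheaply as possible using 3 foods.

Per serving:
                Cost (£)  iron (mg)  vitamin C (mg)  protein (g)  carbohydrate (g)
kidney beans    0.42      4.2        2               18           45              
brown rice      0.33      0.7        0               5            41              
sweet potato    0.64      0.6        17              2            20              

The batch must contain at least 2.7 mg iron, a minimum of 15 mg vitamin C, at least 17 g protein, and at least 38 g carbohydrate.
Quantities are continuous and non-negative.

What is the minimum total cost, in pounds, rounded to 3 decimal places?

£0.860

Treat it as an LP. Let x1 = servings of kidney beans, x2 = servings of brown rice, x3 = servings of sweet potato.
min 0.42x1 + 0.33x2 + 0.64x3 with:
  4.2x1 + 0.7x2 + 0.6x3 ≥ 2.7   (iron)
  2x1 + 17x3 ≥ 15   (vitamin C)
  18x1 + 5x2 + 2x3 ≥ 17   (protein)
  45x1 + 41x2 + 20x3 ≥ 38   (carbohydrate)
  x1, x2, x3 ≥ 0.
The minimum-cost mix takes nothing from brown rice — only kidney beans, sweet potato. Binding constraints: vitamin C and protein.
Optimal quantities: kidney beans = 0.8576 servings, sweet potato = 0.7815 servings.
Total cost: 0.42·0.8576 + 0.64·0.7815 = 0.86035.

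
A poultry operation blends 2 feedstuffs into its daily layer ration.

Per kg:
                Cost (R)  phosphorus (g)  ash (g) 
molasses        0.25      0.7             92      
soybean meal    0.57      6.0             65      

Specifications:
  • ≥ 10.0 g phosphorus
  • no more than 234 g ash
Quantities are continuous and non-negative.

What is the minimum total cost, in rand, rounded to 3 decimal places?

Let x1 = kg of molasses, x2 = kg of soybean meal.
min 0.25x1 + 0.57x2 s.t.:
  0.7x1 + 6x2 ≥ 10   (phosphorus)
  92x1 + 65x2 ≤ 234   (ash)
  x1, x2 ≥ 0.
The minimum-cost mix takes nothing from molasses — only soybean meal. There the phosphorus constraint is tight.
Optimal quantities: soybean meal = 1.667 kg.
Total cost: 0.57·1.667 = 0.95019.

R0.950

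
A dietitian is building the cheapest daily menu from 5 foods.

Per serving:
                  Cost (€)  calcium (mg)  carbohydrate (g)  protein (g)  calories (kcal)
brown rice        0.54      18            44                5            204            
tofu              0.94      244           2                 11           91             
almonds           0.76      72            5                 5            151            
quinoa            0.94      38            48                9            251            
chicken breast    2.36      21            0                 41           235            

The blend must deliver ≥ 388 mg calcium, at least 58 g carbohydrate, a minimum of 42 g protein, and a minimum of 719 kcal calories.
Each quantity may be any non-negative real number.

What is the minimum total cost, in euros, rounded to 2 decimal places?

This is a linear program. Let x1 = servings of brown rice, x2 = servings of tofu, x3 = servings of almonds, x4 = servings of quinoa, x5 = servings of chicken breast.
Minimize 0.54x1 + 0.94x2 + 0.76x3 + 0.94x4 + 2.36x5 with:
  18x1 + 244x2 + 72x3 + 38x4 + 21x5 ≥ 388   (calcium)
  44x1 + 2x2 + 5x3 + 48x4 ≥ 58   (carbohydrate)
  5x1 + 11x2 + 5x3 + 9x4 + 41x5 ≥ 42   (protein)
  204x1 + 91x2 + 151x3 + 251x4 + 235x5 ≥ 719   (calories)
  x1, x2, x3, x4, x5 ≥ 0.
The minimum-cost mix takes nothing from almonds, quinoa — only brown rice, tofu, chicken breast. Binding constraints: calcium, protein, calories.
Optimal quantities: brown rice = 2.508 servings, tofu = 1.375 servings, chicken breast = 0.3496 servings.
Objective = 0.54·2.508 + 0.94·1.375 + 2.36·0.3496 = 3.4719.

€3.47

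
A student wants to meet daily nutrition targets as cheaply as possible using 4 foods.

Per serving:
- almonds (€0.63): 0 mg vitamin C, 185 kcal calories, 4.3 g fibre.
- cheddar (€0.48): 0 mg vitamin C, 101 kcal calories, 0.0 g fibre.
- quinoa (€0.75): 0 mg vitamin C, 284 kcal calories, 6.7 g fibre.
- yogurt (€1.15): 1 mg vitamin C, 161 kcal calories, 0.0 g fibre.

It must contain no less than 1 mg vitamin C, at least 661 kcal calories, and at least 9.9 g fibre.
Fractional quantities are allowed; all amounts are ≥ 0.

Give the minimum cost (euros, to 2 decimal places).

Let x1 = servings of almonds, x2 = servings of cheddar, x3 = servings of quinoa, x4 = servings of yogurt.
Minimise 0.63x1 + 0.48x2 + 0.75x3 + 1.15x4 s.t.:
  1x4 ≥ 1   (vitamin C)
  185x1 + 101x2 + 284x3 + 161x4 ≥ 661   (calories)
  4.3x1 + 6.7x3 ≥ 9.9   (fibre)
  x1, x2, x3, x4 ≥ 0.
The optimal basis is {quinoa, yogurt}; almonds, cheddar drop out. There the vitamin C and calories constraints are tight.
Optimal quantities: quinoa = 1.761 servings, yogurt = 1 serving.
Hence cost = 0.75·1.761 + 1.15·1 = €2.4708.

€2.47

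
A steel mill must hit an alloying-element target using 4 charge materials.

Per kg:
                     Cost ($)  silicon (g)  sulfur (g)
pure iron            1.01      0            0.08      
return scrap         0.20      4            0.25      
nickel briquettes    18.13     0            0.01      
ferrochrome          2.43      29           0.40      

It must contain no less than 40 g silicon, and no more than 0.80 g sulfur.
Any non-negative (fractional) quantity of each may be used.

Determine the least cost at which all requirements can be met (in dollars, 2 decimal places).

Set it up as a linear program. Let x1 = kg of pure iron, x2 = kg of return scrap, x3 = kg of nickel briquettes, x4 = kg of ferrochrome.
min 1.01x1 + 0.2x2 + 18.13x3 + 2.43x4 s.t.:
  4x2 + 29x4 ≥ 40   (silicon)
  0.08x1 + 0.25x2 + 0.01x3 + 0.4x4 ≤ 0.8   (sulfur)
  x1, x2, x3, x4 ≥ 0.
The minimum-cost mix takes nothing from pure iron, nickel briquettes — only return scrap, ferrochrome. There the silicon and sulfur constraints are tight.
Solving gives x2 = 1.274, x4 = 1.204.
Cost = 0.2·1.274 + 2.43·1.204 = 3.1805.

$3.18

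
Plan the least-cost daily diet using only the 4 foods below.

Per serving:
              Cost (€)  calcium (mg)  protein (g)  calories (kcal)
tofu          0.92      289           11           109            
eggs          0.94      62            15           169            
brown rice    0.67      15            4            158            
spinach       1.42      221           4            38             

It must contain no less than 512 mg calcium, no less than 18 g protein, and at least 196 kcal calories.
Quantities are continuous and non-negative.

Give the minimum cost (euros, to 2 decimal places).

This is a linear program. Let x1 = servings of tofu, x2 = servings of eggs, x3 = servings of brown rice, x4 = servings of spinach.
Minimise 0.92x1 + 0.94x2 + 0.67x3 + 1.42x4 with:
  289x1 + 62x2 + 15x3 + 221x4 ≥ 512   (calcium)
  11x1 + 15x2 + 4x3 + 4x4 ≥ 18   (protein)
  109x1 + 169x2 + 158x3 + 38x4 ≥ 196   (calories)
  x1, x2, x3, x4 ≥ 0.
The cheapest feasible vertex uses only tofu, brown rice; eggs, spinach are not used. There the calcium and calories constraints are tight.
Optimal quantities: tofu = 1.771 servings, brown rice = 0.01899 servings.
Hence cost = 0.92·1.771 + 0.67·0.01899 = €1.6420.

€1.64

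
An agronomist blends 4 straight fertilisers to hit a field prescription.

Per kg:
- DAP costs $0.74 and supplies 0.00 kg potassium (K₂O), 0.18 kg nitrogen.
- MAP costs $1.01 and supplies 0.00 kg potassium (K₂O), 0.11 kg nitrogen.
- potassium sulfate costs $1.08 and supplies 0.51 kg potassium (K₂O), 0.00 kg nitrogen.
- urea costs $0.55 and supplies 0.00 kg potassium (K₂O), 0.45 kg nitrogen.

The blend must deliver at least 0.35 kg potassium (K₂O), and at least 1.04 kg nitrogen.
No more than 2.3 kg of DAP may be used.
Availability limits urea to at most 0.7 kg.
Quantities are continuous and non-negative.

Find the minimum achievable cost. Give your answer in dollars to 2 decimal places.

$5.68

Let x1 = kg of DAP, x2 = kg of MAP, x3 = kg of potassium sulfate, x4 = kg of urea.
Minimize 0.74x1 + 1.01x2 + 1.08x3 + 0.55x4 with:
  0.51x3 ≥ 0.35   (potassium (K₂O))
  0.18x1 + 0.11x2 + 0.45x4 ≥ 1.04   (nitrogen)
  x1 ≤ 2.3
  x4 ≤ 0.7
  x1, x2, x3, x4 ≥ 0.
The optimal mix uses every input. There the potassium (K₂O), nitrogen, the DAP cap, the urea cap constraints are tight.
Optimal quantities: DAP = 2.3 kg, MAP = 2.827 kg, potassium sulfate = 0.6863 kg, urea = 0.7 kg.
Hence cost = 0.74·2.3 + 1.01·2.827 + 1.08·0.6863 + 0.55·0.7 = $5.6835.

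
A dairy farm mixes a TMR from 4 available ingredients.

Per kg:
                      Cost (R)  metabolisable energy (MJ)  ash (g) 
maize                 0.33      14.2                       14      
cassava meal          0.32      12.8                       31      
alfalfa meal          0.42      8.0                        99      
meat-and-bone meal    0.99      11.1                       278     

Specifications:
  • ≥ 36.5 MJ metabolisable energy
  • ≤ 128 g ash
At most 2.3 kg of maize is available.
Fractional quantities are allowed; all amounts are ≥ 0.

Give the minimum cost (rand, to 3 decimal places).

R0.855

Let x1 = kg of maize, x2 = kg of cassava meal, x3 = kg of alfalfa meal, x4 = kg of meat-and-bone meal.
Minimize 0.33x1 + 0.32x2 + 0.42x3 + 0.99x4 with:
  14.2x1 + 12.8x2 + 8x3 + 11.1x4 ≥ 36.5   (metabolisable energy)
  14x1 + 31x2 + 99x3 + 278x4 ≤ 128   (ash)
  x1 ≤ 2.3
  x1, x2, x3, x4 ≥ 0.
At the optimum only maize, cassava meal are positive (alfalfa meal, meat-and-bone meal = 0). Binding constraints: metabolisable energy and the maize cap.
That vertex is x1 = 2.3, x2 = 0.3.
Objective = 0.33·2.3 + 0.32·0.3 = 0.85500.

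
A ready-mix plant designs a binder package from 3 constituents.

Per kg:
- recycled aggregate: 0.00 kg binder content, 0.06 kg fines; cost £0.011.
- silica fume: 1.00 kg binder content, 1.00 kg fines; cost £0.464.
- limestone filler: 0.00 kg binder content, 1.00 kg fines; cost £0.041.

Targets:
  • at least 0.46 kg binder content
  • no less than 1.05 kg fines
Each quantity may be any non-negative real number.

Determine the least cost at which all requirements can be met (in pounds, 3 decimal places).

£0.238

Let x1 = kg of recycled aggregate, x2 = kg of silica fume, x3 = kg of limestone filler.
Minimise 0.011x1 + 0.464x2 + 0.041x3 s.t.:
  1x2 ≥ 0.46   (binder content)
  0.06x1 + 1x2 + 1x3 ≥ 1.05   (fines)
  x1, x2, x3 ≥ 0.
The minimum-cost mix takes nothing from recycled aggregate — only silica fume, limestone filler. The binder content and fines requirements are met with equality.
Optimal quantities: silica fume = 0.46 kg, limestone filler = 0.59 kg.
Cost = 0.464·0.46 + 0.041·0.59 = 0.23763.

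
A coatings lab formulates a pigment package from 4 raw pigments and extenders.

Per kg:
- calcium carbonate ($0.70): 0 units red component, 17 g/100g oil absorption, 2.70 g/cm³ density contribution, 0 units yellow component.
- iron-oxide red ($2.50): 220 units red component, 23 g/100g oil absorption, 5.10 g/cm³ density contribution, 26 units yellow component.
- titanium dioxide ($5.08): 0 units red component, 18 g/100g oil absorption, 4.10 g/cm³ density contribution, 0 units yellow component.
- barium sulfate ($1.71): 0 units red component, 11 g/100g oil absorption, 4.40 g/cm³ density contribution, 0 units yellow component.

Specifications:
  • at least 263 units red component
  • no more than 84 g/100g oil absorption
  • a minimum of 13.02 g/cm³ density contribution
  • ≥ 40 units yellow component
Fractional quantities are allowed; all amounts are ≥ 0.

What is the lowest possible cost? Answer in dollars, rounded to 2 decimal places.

This is a linear program. Let x1 = kg of calcium carbonate, x2 = kg of iron-oxide red, x3 = kg of titanium dioxide, x4 = kg of barium sulfate.
min 0.7x1 + 2.5x2 + 5.08x3 + 1.71x4 with:
  220x2 ≥ 263   (red component)
  17x1 + 23x2 + 18x3 + 11x4 ≤ 84   (oil absorption)
  2.7x1 + 5.1x2 + 4.1x3 + 4.4x4 ≥ 13.02   (density contribution)
  26x2 ≥ 40   (yellow component)
  x1, x2, x3, x4 ≥ 0.
The minimum-cost mix takes nothing from titanium dioxide, barium sulfate — only calcium carbonate, iron-oxide red. There the density contribution and yellow component constraints are tight.
That vertex is x1 = 1.916, x2 = 1.538.
Total cost: 0.7·1.916 + 2.5·1.538 = 5.1862.

$5.19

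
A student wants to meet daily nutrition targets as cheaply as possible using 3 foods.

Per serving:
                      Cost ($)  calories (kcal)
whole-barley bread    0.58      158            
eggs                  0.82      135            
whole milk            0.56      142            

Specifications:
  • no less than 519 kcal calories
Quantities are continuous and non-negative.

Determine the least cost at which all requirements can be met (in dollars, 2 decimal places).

This is a linear program. Let x1 = servings of whole-barley bread, x2 = servings of eggs, x3 = servings of whole milk.
min 0.58x1 + 0.82x2 + 0.56x3 subject to:
  158x1 + 135x2 + 142x3 ≥ 519   (calories)
  x1, x2, x3 ≥ 0.
The minimum-cost mix takes nothing from eggs, whole milk — only whole-barley bread. The calories requirement is met with equality.
So whole-barley bread = 3.285 servings.
Hence cost = 0.58·3.285 = $1.9053.

$1.91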